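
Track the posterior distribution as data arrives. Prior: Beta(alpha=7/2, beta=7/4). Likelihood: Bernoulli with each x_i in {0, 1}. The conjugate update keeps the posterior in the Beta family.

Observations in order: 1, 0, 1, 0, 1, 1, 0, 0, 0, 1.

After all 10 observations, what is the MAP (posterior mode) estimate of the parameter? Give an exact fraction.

30/53

obs 1: x=1 → posterior Beta(9/2, 7/4)
obs 2: x=0 → posterior Beta(9/2, 11/4)
obs 3: x=1 → posterior Beta(11/2, 11/4)
obs 4: x=0 → posterior Beta(11/2, 15/4)
obs 5: x=1 → posterior Beta(13/2, 15/4)
obs 6: x=1 → posterior Beta(15/2, 15/4)
obs 7: x=0 → posterior Beta(15/2, 19/4)
obs 8: x=0 → posterior Beta(15/2, 23/4)
obs 9: x=0 → posterior Beta(15/2, 27/4)
obs 10: x=1 → posterior Beta(17/2, 27/4)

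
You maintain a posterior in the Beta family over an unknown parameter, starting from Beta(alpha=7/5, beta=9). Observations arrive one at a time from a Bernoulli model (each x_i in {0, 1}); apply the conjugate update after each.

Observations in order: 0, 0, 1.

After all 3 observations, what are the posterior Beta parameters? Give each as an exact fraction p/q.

alpha=12/5, beta=11

obs 1: x=0 → posterior Beta(7/5, 10)
obs 2: x=0 → posterior Beta(7/5, 11)
obs 3: x=1 → posterior Beta(12/5, 11)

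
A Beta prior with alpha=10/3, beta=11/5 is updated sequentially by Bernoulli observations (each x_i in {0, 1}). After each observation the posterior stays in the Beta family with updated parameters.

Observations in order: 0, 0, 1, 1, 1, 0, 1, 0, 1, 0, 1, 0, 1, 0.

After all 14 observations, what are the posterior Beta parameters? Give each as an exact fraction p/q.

alpha=31/3, beta=46/5

obs 1: x=0 → posterior Beta(10/3, 16/5)
obs 2: x=0 → posterior Beta(10/3, 21/5)
obs 3: x=1 → posterior Beta(13/3, 21/5)
obs 4: x=1 → posterior Beta(16/3, 21/5)
obs 5: x=1 → posterior Beta(19/3, 21/5)
obs 6: x=0 → posterior Beta(19/3, 26/5)
obs 7: x=1 → posterior Beta(22/3, 26/5)
obs 8: x=0 → posterior Beta(22/3, 31/5)
obs 9: x=1 → posterior Beta(25/3, 31/5)
obs 10: x=0 → posterior Beta(25/3, 36/5)
obs 11: x=1 → posterior Beta(28/3, 36/5)
obs 12: x=0 → posterior Beta(28/3, 41/5)
obs 13: x=1 → posterior Beta(31/3, 41/5)
obs 14: x=0 → posterior Beta(31/3, 46/5)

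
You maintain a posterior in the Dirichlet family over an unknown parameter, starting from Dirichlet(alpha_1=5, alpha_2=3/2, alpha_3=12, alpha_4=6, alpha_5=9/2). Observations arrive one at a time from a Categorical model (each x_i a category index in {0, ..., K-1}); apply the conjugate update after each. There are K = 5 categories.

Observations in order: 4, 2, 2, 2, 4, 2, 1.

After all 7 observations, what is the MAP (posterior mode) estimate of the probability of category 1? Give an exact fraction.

obs 1: x=4 → posterior Dirichlet(5, 3/2, 12, 6, 11/2)
obs 2: x=2 → posterior Dirichlet(5, 3/2, 13, 6, 11/2)
obs 3: x=2 → posterior Dirichlet(5, 3/2, 14, 6, 11/2)
obs 4: x=2 → posterior Dirichlet(5, 3/2, 15, 6, 11/2)
obs 5: x=4 → posterior Dirichlet(5, 3/2, 15, 6, 13/2)
obs 6: x=2 → posterior Dirichlet(5, 3/2, 16, 6, 13/2)
obs 7: x=1 → posterior Dirichlet(5, 5/2, 16, 6, 13/2)

3/62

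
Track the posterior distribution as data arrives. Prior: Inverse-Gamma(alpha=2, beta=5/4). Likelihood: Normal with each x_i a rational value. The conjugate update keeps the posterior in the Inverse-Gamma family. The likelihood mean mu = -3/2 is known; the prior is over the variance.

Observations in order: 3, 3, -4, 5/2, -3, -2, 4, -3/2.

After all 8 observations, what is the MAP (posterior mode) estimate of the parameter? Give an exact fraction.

obs 1: x=3 → posterior Inverse-Gamma(5/2, 91/8)
obs 2: x=3 → posterior Inverse-Gamma(3, 43/2)
obs 3: x=-4 → posterior Inverse-Gamma(7/2, 197/8)
obs 4: x=5/2 → posterior Inverse-Gamma(4, 261/8)
obs 5: x=-3 → posterior Inverse-Gamma(9/2, 135/4)
obs 6: x=-2 → posterior Inverse-Gamma(5, 271/8)
obs 7: x=4 → posterior Inverse-Gamma(11/2, 49)
obs 8: x=-3/2 → posterior Inverse-Gamma(6, 49)

7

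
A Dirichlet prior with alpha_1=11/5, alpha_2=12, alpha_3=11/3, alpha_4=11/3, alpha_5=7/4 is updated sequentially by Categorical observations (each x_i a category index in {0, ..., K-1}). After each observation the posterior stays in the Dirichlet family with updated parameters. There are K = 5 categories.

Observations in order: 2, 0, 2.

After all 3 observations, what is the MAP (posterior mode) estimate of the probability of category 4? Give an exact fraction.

obs 1: x=2 → posterior Dirichlet(11/5, 12, 14/3, 11/3, 7/4)
obs 2: x=0 → posterior Dirichlet(16/5, 12, 14/3, 11/3, 7/4)
obs 3: x=2 → posterior Dirichlet(16/5, 12, 17/3, 11/3, 7/4)

45/1277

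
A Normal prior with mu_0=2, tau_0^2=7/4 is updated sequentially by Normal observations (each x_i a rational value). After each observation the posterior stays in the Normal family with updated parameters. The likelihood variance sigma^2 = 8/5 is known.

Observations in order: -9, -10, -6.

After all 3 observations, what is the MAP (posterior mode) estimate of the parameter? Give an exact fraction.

-811/137

obs 1: x=-9 → posterior Normal(-251/67, 56/67)
obs 2: x=-10 → posterior Normal(-601/102, 28/51)
obs 3: x=-6 → posterior Normal(-811/137, 56/137)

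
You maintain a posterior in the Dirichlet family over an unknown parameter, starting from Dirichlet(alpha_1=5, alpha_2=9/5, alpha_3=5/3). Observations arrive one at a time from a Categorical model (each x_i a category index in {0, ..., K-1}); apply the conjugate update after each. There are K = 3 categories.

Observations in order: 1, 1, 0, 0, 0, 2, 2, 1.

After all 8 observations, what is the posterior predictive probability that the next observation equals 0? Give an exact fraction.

obs 1: x=1 → posterior Dirichlet(5, 14/5, 5/3)
obs 2: x=1 → posterior Dirichlet(5, 19/5, 5/3)
obs 3: x=0 → posterior Dirichlet(6, 19/5, 5/3)
obs 4: x=0 → posterior Dirichlet(7, 19/5, 5/3)
obs 5: x=0 → posterior Dirichlet(8, 19/5, 5/3)
obs 6: x=2 → posterior Dirichlet(8, 19/5, 8/3)
obs 7: x=2 → posterior Dirichlet(8, 19/5, 11/3)
obs 8: x=1 → posterior Dirichlet(8, 24/5, 11/3)

120/247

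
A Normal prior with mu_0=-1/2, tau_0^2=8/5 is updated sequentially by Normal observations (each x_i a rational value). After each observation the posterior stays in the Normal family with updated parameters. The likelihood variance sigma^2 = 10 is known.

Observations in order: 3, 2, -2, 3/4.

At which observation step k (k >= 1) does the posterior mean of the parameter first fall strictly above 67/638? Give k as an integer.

k = 2

obs 1: x=3 → posterior Normal(-1/58, 40/29)
obs 2: x=2 → posterior Normal(5/22, 40/33)
obs 3: x=-2 → posterior Normal(-1/74, 40/37)
obs 4: x=3/4 → posterior Normal(5/82, 40/41)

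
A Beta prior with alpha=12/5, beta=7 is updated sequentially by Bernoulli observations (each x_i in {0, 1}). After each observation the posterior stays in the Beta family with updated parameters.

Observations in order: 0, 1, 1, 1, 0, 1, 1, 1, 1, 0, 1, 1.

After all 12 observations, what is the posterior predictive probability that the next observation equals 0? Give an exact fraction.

50/107

obs 1: x=0 → posterior Beta(12/5, 8)
obs 2: x=1 → posterior Beta(17/5, 8)
obs 3: x=1 → posterior Beta(22/5, 8)
obs 4: x=1 → posterior Beta(27/5, 8)
obs 5: x=0 → posterior Beta(27/5, 9)
obs 6: x=1 → posterior Beta(32/5, 9)
obs 7: x=1 → posterior Beta(37/5, 9)
obs 8: x=1 → posterior Beta(42/5, 9)
obs 9: x=1 → posterior Beta(47/5, 9)
obs 10: x=0 → posterior Beta(47/5, 10)
obs 11: x=1 → posterior Beta(52/5, 10)
obs 12: x=1 → posterior Beta(57/5, 10)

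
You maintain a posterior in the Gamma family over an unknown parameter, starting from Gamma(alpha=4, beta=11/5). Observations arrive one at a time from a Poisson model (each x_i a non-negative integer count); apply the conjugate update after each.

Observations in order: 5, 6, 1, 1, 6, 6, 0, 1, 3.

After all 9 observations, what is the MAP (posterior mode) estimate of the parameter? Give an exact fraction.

obs 1: x=5 → posterior Gamma(9, 16/5)
obs 2: x=6 → posterior Gamma(15, 21/5)
obs 3: x=1 → posterior Gamma(16, 26/5)
obs 4: x=1 → posterior Gamma(17, 31/5)
obs 5: x=6 → posterior Gamma(23, 36/5)
obs 6: x=6 → posterior Gamma(29, 41/5)
obs 7: x=0 → posterior Gamma(29, 46/5)
obs 8: x=1 → posterior Gamma(30, 51/5)
obs 9: x=3 → posterior Gamma(33, 56/5)

20/7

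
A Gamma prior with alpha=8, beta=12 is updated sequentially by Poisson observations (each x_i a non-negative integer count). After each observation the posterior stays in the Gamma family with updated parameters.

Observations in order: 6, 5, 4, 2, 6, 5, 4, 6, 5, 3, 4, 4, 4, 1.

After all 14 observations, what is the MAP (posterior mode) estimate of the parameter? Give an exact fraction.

33/13

obs 1: x=6 → posterior Gamma(14, 13)
obs 2: x=5 → posterior Gamma(19, 14)
obs 3: x=4 → posterior Gamma(23, 15)
obs 4: x=2 → posterior Gamma(25, 16)
obs 5: x=6 → posterior Gamma(31, 17)
obs 6: x=5 → posterior Gamma(36, 18)
obs 7: x=4 → posterior Gamma(40, 19)
obs 8: x=6 → posterior Gamma(46, 20)
obs 9: x=5 → posterior Gamma(51, 21)
obs 10: x=3 → posterior Gamma(54, 22)
obs 11: x=4 → posterior Gamma(58, 23)
obs 12: x=4 → posterior Gamma(62, 24)
obs 13: x=4 → posterior Gamma(66, 25)
obs 14: x=1 → posterior Gamma(67, 26)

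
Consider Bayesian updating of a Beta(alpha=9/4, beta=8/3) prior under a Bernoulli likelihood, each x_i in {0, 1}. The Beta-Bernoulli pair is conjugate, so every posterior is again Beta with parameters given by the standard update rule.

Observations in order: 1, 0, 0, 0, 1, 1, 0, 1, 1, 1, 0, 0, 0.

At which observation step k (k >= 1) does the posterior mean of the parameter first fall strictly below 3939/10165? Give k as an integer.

obs 1: x=1 → posterior Beta(13/4, 8/3)
obs 2: x=0 → posterior Beta(13/4, 11/3)
obs 3: x=0 → posterior Beta(13/4, 14/3)
obs 4: x=0 → posterior Beta(13/4, 17/3)
obs 5: x=1 → posterior Beta(17/4, 17/3)
obs 6: x=1 → posterior Beta(21/4, 17/3)
obs 7: x=0 → posterior Beta(21/4, 20/3)
obs 8: x=1 → posterior Beta(25/4, 20/3)
obs 9: x=1 → posterior Beta(29/4, 20/3)
obs 10: x=1 → posterior Beta(33/4, 20/3)
obs 11: x=0 → posterior Beta(33/4, 23/3)
obs 12: x=0 → posterior Beta(33/4, 26/3)
obs 13: x=0 → posterior Beta(33/4, 29/3)

k = 4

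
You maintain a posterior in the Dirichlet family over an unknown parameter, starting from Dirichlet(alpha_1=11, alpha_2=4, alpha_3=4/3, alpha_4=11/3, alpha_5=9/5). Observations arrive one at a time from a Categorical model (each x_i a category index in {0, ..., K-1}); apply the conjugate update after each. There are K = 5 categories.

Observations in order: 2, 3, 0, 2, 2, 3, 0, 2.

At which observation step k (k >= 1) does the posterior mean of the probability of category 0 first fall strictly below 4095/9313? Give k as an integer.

k = 6

obs 1: x=2 → posterior Dirichlet(11, 4, 7/3, 11/3, 9/5)
obs 2: x=3 → posterior Dirichlet(11, 4, 7/3, 14/3, 9/5)
obs 3: x=0 → posterior Dirichlet(12, 4, 7/3, 14/3, 9/5)
obs 4: x=2 → posterior Dirichlet(12, 4, 10/3, 14/3, 9/5)
obs 5: x=2 → posterior Dirichlet(12, 4, 13/3, 14/3, 9/5)
obs 6: x=3 → posterior Dirichlet(12, 4, 13/3, 17/3, 9/5)
obs 7: x=0 → posterior Dirichlet(13, 4, 13/3, 17/3, 9/5)
obs 8: x=2 → posterior Dirichlet(13, 4, 16/3, 17/3, 9/5)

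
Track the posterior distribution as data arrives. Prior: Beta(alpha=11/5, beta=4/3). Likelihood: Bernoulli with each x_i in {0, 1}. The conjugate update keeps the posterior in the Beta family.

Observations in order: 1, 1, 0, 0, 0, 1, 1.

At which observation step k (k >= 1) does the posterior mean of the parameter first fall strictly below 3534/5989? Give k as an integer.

obs 1: x=1 → posterior Beta(16/5, 4/3)
obs 2: x=1 → posterior Beta(21/5, 4/3)
obs 3: x=0 → posterior Beta(21/5, 7/3)
obs 4: x=0 → posterior Beta(21/5, 10/3)
obs 5: x=0 → posterior Beta(21/5, 13/3)
obs 6: x=1 → posterior Beta(26/5, 13/3)
obs 7: x=1 → posterior Beta(31/5, 13/3)

k = 4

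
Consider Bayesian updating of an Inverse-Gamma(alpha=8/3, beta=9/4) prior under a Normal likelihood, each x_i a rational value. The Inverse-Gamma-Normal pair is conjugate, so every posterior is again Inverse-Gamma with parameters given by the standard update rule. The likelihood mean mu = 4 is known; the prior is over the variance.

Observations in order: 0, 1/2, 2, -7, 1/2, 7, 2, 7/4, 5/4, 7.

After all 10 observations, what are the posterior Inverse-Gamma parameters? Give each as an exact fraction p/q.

alpha=23/3, beta=1637/16

obs 1: x=0 → posterior Inverse-Gamma(19/6, 41/4)
obs 2: x=1/2 → posterior Inverse-Gamma(11/3, 131/8)
obs 3: x=2 → posterior Inverse-Gamma(25/6, 147/8)
obs 4: x=-7 → posterior Inverse-Gamma(14/3, 631/8)
obs 5: x=1/2 → posterior Inverse-Gamma(31/6, 85)
obs 6: x=7 → posterior Inverse-Gamma(17/3, 179/2)
obs 7: x=2 → posterior Inverse-Gamma(37/6, 183/2)
obs 8: x=7/4 → posterior Inverse-Gamma(20/3, 3009/32)
obs 9: x=5/4 → posterior Inverse-Gamma(43/6, 1565/16)
obs 10: x=7 → posterior Inverse-Gamma(23/3, 1637/16)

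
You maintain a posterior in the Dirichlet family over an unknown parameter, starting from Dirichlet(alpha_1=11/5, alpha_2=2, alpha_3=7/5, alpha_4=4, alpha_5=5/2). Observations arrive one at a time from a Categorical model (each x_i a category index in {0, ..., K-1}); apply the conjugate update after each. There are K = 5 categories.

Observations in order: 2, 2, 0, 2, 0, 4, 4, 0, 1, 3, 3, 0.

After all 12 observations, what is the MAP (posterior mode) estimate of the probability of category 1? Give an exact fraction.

obs 1: x=2 → posterior Dirichlet(11/5, 2, 12/5, 4, 5/2)
obs 2: x=2 → posterior Dirichlet(11/5, 2, 17/5, 4, 5/2)
obs 3: x=0 → posterior Dirichlet(16/5, 2, 17/5, 4, 5/2)
obs 4: x=2 → posterior Dirichlet(16/5, 2, 22/5, 4, 5/2)
obs 5: x=0 → posterior Dirichlet(21/5, 2, 22/5, 4, 5/2)
obs 6: x=4 → posterior Dirichlet(21/5, 2, 22/5, 4, 7/2)
obs 7: x=4 → posterior Dirichlet(21/5, 2, 22/5, 4, 9/2)
obs 8: x=0 → posterior Dirichlet(26/5, 2, 22/5, 4, 9/2)
obs 9: x=1 → posterior Dirichlet(26/5, 3, 22/5, 4, 9/2)
obs 10: x=3 → posterior Dirichlet(26/5, 3, 22/5, 5, 9/2)
obs 11: x=3 → posterior Dirichlet(26/5, 3, 22/5, 6, 9/2)
obs 12: x=0 → posterior Dirichlet(31/5, 3, 22/5, 6, 9/2)

20/191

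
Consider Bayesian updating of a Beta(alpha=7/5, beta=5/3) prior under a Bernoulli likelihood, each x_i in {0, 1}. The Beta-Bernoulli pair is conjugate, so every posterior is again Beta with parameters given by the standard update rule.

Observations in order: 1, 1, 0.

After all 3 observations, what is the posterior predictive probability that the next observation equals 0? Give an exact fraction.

40/91

obs 1: x=1 → posterior Beta(12/5, 5/3)
obs 2: x=1 → posterior Beta(17/5, 5/3)
obs 3: x=0 → posterior Beta(17/5, 8/3)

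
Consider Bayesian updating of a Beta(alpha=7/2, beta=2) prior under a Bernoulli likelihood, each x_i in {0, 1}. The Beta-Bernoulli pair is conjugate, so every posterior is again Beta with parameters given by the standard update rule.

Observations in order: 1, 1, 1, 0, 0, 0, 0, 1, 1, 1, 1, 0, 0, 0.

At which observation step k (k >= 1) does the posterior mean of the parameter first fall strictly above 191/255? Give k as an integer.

k = 3

obs 1: x=1 → posterior Beta(9/2, 2)
obs 2: x=1 → posterior Beta(11/2, 2)
obs 3: x=1 → posterior Beta(13/2, 2)
obs 4: x=0 → posterior Beta(13/2, 3)
obs 5: x=0 → posterior Beta(13/2, 4)
obs 6: x=0 → posterior Beta(13/2, 5)
obs 7: x=0 → posterior Beta(13/2, 6)
obs 8: x=1 → posterior Beta(15/2, 6)
obs 9: x=1 → posterior Beta(17/2, 6)
obs 10: x=1 → posterior Beta(19/2, 6)
obs 11: x=1 → posterior Beta(21/2, 6)
obs 12: x=0 → posterior Beta(21/2, 7)
obs 13: x=0 → posterior Beta(21/2, 8)
obs 14: x=0 → posterior Beta(21/2, 9)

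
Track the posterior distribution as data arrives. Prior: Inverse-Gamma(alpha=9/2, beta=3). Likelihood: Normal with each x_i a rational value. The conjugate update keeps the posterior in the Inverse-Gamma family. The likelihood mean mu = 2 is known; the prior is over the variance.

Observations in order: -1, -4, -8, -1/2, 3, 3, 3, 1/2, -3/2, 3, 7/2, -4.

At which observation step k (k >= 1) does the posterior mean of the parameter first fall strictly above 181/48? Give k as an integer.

obs 1: x=-1 → posterior Inverse-Gamma(5, 15/2)
obs 2: x=-4 → posterior Inverse-Gamma(11/2, 51/2)
obs 3: x=-8 → posterior Inverse-Gamma(6, 151/2)
obs 4: x=-1/2 → posterior Inverse-Gamma(13/2, 629/8)
obs 5: x=3 → posterior Inverse-Gamma(7, 633/8)
obs 6: x=3 → posterior Inverse-Gamma(15/2, 637/8)
obs 7: x=3 → posterior Inverse-Gamma(8, 641/8)
obs 8: x=1/2 → posterior Inverse-Gamma(17/2, 325/4)
obs 9: x=-3/2 → posterior Inverse-Gamma(9, 699/8)
obs 10: x=3 → posterior Inverse-Gamma(19/2, 703/8)
obs 11: x=7/2 → posterior Inverse-Gamma(10, 89)
obs 12: x=-4 → posterior Inverse-Gamma(21/2, 107)

k = 2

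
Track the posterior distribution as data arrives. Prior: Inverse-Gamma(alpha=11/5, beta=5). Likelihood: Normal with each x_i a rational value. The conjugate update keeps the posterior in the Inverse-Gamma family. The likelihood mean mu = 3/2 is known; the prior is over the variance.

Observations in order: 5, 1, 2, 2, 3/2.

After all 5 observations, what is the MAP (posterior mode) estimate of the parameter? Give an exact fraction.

obs 1: x=5 → posterior Inverse-Gamma(27/10, 89/8)
obs 2: x=1 → posterior Inverse-Gamma(16/5, 45/4)
obs 3: x=2 → posterior Inverse-Gamma(37/10, 91/8)
obs 4: x=2 → posterior Inverse-Gamma(21/5, 23/2)
obs 5: x=3/2 → posterior Inverse-Gamma(47/10, 23/2)

115/57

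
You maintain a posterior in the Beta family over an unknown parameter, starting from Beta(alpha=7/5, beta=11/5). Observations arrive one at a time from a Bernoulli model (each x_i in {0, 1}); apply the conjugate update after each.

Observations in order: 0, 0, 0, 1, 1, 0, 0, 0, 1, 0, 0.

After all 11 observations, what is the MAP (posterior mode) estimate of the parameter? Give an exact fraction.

obs 1: x=0 → posterior Beta(7/5, 16/5)
obs 2: x=0 → posterior Beta(7/5, 21/5)
obs 3: x=0 → posterior Beta(7/5, 26/5)
obs 4: x=1 → posterior Beta(12/5, 26/5)
obs 5: x=1 → posterior Beta(17/5, 26/5)
obs 6: x=0 → posterior Beta(17/5, 31/5)
obs 7: x=0 → posterior Beta(17/5, 36/5)
obs 8: x=0 → posterior Beta(17/5, 41/5)
obs 9: x=1 → posterior Beta(22/5, 41/5)
obs 10: x=0 → posterior Beta(22/5, 46/5)
obs 11: x=0 → posterior Beta(22/5, 51/5)

17/63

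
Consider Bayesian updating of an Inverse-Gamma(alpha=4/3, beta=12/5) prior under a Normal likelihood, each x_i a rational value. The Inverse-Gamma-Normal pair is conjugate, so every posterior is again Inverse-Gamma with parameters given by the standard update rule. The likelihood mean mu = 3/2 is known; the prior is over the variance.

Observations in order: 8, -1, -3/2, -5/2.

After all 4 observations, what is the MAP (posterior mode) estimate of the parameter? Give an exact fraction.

obs 1: x=8 → posterior Inverse-Gamma(11/6, 941/40)
obs 2: x=-1 → posterior Inverse-Gamma(7/3, 533/20)
obs 3: x=-3/2 → posterior Inverse-Gamma(17/6, 623/20)
obs 4: x=-5/2 → posterior Inverse-Gamma(10/3, 783/20)

2349/260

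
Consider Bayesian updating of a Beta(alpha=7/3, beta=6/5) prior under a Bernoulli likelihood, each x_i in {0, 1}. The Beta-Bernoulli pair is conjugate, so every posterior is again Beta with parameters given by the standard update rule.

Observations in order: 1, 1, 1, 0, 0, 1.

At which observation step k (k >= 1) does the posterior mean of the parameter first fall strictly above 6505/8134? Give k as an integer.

obs 1: x=1 → posterior Beta(10/3, 6/5)
obs 2: x=1 → posterior Beta(13/3, 6/5)
obs 3: x=1 → posterior Beta(16/3, 6/5)
obs 4: x=0 → posterior Beta(16/3, 11/5)
obs 5: x=0 → posterior Beta(16/3, 16/5)
obs 6: x=1 → posterior Beta(19/3, 16/5)

k = 3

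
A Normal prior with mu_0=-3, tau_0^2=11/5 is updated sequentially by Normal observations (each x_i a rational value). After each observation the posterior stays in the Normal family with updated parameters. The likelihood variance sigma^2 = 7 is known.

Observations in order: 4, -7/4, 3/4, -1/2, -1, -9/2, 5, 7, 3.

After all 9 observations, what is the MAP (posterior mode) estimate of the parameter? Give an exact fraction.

27/134

obs 1: x=4 → posterior Normal(-61/46, 77/46)
obs 2: x=-7/4 → posterior Normal(-107/76, 77/57)
obs 3: x=3/4 → posterior Normal(-18/17, 77/68)
obs 4: x=-1/2 → posterior Normal(-155/158, 77/79)
obs 5: x=-1 → posterior Normal(-59/60, 77/90)
obs 6: x=-9/2 → posterior Normal(-138/101, 77/101)
obs 7: x=5 → posterior Normal(-83/112, 11/16)
obs 8: x=7 → posterior Normal(-2/41, 77/123)
obs 9: x=3 → posterior Normal(27/134, 77/134)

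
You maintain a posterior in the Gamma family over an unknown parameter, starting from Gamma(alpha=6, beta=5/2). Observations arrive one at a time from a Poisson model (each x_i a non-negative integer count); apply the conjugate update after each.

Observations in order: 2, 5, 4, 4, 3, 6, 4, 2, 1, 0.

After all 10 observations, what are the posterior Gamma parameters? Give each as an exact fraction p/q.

obs 1: x=2 → posterior Gamma(8, 7/2)
obs 2: x=5 → posterior Gamma(13, 9/2)
obs 3: x=4 → posterior Gamma(17, 11/2)
obs 4: x=4 → posterior Gamma(21, 13/2)
obs 5: x=3 → posterior Gamma(24, 15/2)
obs 6: x=6 → posterior Gamma(30, 17/2)
obs 7: x=4 → posterior Gamma(34, 19/2)
obs 8: x=2 → posterior Gamma(36, 21/2)
obs 9: x=1 → posterior Gamma(37, 23/2)
obs 10: x=0 → posterior Gamma(37, 25/2)

alpha=37, beta=25/2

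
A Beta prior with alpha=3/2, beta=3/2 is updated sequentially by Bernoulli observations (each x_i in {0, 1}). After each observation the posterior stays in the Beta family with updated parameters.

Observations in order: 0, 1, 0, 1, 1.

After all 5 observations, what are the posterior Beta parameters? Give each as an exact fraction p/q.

obs 1: x=0 → posterior Beta(3/2, 5/2)
obs 2: x=1 → posterior Beta(5/2, 5/2)
obs 3: x=0 → posterior Beta(5/2, 7/2)
obs 4: x=1 → posterior Beta(7/2, 7/2)
obs 5: x=1 → posterior Beta(9/2, 7/2)

alpha=9/2, beta=7/2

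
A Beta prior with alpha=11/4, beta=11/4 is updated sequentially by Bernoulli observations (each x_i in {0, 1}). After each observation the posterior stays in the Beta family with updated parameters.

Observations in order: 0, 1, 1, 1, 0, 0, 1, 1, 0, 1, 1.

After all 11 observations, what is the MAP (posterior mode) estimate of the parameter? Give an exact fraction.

obs 1: x=0 → posterior Beta(11/4, 15/4)
obs 2: x=1 → posterior Beta(15/4, 15/4)
obs 3: x=1 → posterior Beta(19/4, 15/4)
obs 4: x=1 → posterior Beta(23/4, 15/4)
obs 5: x=0 → posterior Beta(23/4, 19/4)
obs 6: x=0 → posterior Beta(23/4, 23/4)
obs 7: x=1 → posterior Beta(27/4, 23/4)
obs 8: x=1 → posterior Beta(31/4, 23/4)
obs 9: x=0 → posterior Beta(31/4, 27/4)
obs 10: x=1 → posterior Beta(35/4, 27/4)
obs 11: x=1 → posterior Beta(39/4, 27/4)

35/58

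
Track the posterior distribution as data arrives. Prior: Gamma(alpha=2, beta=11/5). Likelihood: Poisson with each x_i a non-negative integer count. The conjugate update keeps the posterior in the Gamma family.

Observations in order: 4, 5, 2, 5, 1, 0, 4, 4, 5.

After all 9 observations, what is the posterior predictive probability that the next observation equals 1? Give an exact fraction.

14000284041639734207303862182278780420712362856314317045760/82391907081252241482446054994858845541258598700475465198781

obs 1: x=4 → posterior Gamma(6, 16/5)
obs 2: x=5 → posterior Gamma(11, 21/5)
obs 3: x=2 → posterior Gamma(13, 26/5)
obs 4: x=5 → posterior Gamma(18, 31/5)
obs 5: x=1 → posterior Gamma(19, 36/5)
obs 6: x=0 → posterior Gamma(19, 41/5)
obs 7: x=4 → posterior Gamma(23, 46/5)
obs 8: x=4 → posterior Gamma(27, 51/5)
obs 9: x=5 → posterior Gamma(32, 56/5)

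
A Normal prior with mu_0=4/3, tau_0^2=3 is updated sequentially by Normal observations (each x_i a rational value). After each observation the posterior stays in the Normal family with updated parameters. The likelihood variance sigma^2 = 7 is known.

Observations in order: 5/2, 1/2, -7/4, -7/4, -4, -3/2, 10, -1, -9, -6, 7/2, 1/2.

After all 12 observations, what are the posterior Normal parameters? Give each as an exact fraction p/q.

obs 1: x=5/2 → posterior Normal(101/60, 21/10)
obs 2: x=1/2 → posterior Normal(55/39, 21/13)
obs 3: x=-7/4 → posterior Normal(157/192, 21/16)
obs 4: x=-7/4 → posterior Normal(47/114, 21/19)
obs 5: x=-4 → posterior Normal(-25/132, 21/22)
obs 6: x=-3/2 → posterior Normal(-26/75, 21/25)
obs 7: x=10 → posterior Normal(16/21, 3/4)
obs 8: x=-1 → posterior Normal(55/93, 21/31)
obs 9: x=-9 → posterior Normal(-13/51, 21/34)
obs 10: x=-6 → posterior Normal(-80/111, 21/37)
obs 11: x=7/2 → posterior Normal(-97/240, 21/40)
obs 12: x=1/2 → posterior Normal(-44/129, 21/43)

mu_0=-44/129, tau_0^2=21/43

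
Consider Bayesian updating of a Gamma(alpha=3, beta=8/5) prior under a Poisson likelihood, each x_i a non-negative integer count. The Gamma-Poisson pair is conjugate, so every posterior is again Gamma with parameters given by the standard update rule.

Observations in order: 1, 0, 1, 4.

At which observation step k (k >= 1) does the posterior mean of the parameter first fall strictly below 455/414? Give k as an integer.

k = 3

obs 1: x=1 → posterior Gamma(4, 13/5)
obs 2: x=0 → posterior Gamma(4, 18/5)
obs 3: x=1 → posterior Gamma(5, 23/5)
obs 4: x=4 → posterior Gamma(9, 28/5)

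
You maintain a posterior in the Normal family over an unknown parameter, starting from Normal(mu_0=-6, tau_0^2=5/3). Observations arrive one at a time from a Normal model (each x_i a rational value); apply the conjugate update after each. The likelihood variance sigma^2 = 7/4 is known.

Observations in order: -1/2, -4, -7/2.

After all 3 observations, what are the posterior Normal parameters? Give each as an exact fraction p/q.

mu_0=-286/81, tau_0^2=35/81

obs 1: x=-1/2 → posterior Normal(-136/41, 35/41)
obs 2: x=-4 → posterior Normal(-216/61, 35/61)
obs 3: x=-7/2 → posterior Normal(-286/81, 35/81)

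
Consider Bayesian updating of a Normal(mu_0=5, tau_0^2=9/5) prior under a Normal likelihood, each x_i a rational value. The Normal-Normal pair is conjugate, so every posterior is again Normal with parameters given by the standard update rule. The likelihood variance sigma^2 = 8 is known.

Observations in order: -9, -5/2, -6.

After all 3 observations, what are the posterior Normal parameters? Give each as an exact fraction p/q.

mu_0=85/134, tau_0^2=72/67

obs 1: x=-9 → posterior Normal(17/7, 72/49)
obs 2: x=-5/2 → posterior Normal(193/116, 36/29)
obs 3: x=-6 → posterior Normal(85/134, 72/67)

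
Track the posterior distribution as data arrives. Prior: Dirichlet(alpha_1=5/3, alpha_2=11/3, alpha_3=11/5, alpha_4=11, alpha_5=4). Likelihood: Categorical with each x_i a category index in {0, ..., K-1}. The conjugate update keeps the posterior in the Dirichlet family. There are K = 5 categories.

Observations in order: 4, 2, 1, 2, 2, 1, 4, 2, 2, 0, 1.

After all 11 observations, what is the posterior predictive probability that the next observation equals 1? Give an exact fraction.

100/503

obs 1: x=4 → posterior Dirichlet(5/3, 11/3, 11/5, 11, 5)
obs 2: x=2 → posterior Dirichlet(5/3, 11/3, 16/5, 11, 5)
obs 3: x=1 → posterior Dirichlet(5/3, 14/3, 16/5, 11, 5)
obs 4: x=2 → posterior Dirichlet(5/3, 14/3, 21/5, 11, 5)
obs 5: x=2 → posterior Dirichlet(5/3, 14/3, 26/5, 11, 5)
obs 6: x=1 → posterior Dirichlet(5/3, 17/3, 26/5, 11, 5)
obs 7: x=4 → posterior Dirichlet(5/3, 17/3, 26/5, 11, 6)
obs 8: x=2 → posterior Dirichlet(5/3, 17/3, 31/5, 11, 6)
obs 9: x=2 → posterior Dirichlet(5/3, 17/3, 36/5, 11, 6)
obs 10: x=0 → posterior Dirichlet(8/3, 17/3, 36/5, 11, 6)
obs 11: x=1 → posterior Dirichlet(8/3, 20/3, 36/5, 11, 6)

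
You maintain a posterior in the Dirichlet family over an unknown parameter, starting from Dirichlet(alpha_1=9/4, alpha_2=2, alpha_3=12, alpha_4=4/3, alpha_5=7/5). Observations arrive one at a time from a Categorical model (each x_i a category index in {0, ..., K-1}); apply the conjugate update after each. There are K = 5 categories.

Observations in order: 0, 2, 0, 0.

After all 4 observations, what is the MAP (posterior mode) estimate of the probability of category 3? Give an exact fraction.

obs 1: x=0 → posterior Dirichlet(13/4, 2, 12, 4/3, 7/5)
obs 2: x=2 → posterior Dirichlet(13/4, 2, 13, 4/3, 7/5)
obs 3: x=0 → posterior Dirichlet(17/4, 2, 13, 4/3, 7/5)
obs 4: x=0 → posterior Dirichlet(21/4, 2, 13, 4/3, 7/5)

20/1079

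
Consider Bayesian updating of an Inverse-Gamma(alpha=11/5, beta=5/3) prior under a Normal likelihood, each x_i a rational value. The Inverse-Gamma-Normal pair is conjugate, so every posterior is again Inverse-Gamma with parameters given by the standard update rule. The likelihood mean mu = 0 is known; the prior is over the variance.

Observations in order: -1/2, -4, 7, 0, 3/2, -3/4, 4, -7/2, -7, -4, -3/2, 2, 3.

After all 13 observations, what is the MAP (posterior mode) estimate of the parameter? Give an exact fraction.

obs 1: x=-1/2 → posterior Inverse-Gamma(27/10, 43/24)
obs 2: x=-4 → posterior Inverse-Gamma(16/5, 235/24)
obs 3: x=7 → posterior Inverse-Gamma(37/10, 823/24)
obs 4: x=0 → posterior Inverse-Gamma(21/5, 823/24)
obs 5: x=3/2 → posterior Inverse-Gamma(47/10, 425/12)
obs 6: x=-3/4 → posterior Inverse-Gamma(26/5, 3427/96)
obs 7: x=4 → posterior Inverse-Gamma(57/10, 4195/96)
obs 8: x=-7/2 → posterior Inverse-Gamma(31/5, 4783/96)
obs 9: x=-7 → posterior Inverse-Gamma(67/10, 7135/96)
obs 10: x=-4 → posterior Inverse-Gamma(36/5, 7903/96)
obs 11: x=-3/2 → posterior Inverse-Gamma(77/10, 8011/96)
obs 12: x=2 → posterior Inverse-Gamma(41/5, 8203/96)
obs 13: x=3 → posterior Inverse-Gamma(87/10, 8635/96)

43175/4656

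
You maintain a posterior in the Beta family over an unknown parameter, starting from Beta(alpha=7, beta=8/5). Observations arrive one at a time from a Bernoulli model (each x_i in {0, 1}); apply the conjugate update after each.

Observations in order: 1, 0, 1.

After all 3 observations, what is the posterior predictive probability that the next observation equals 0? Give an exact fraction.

13/58

obs 1: x=1 → posterior Beta(8, 8/5)
obs 2: x=0 → posterior Beta(8, 13/5)
obs 3: x=1 → posterior Beta(9, 13/5)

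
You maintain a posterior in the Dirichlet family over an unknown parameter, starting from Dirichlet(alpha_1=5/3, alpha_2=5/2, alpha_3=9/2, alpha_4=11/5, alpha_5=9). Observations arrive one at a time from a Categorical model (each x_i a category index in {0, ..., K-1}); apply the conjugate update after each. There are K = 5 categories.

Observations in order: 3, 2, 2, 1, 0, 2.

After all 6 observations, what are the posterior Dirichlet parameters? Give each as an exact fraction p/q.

obs 1: x=3 → posterior Dirichlet(5/3, 5/2, 9/2, 16/5, 9)
obs 2: x=2 → posterior Dirichlet(5/3, 5/2, 11/2, 16/5, 9)
obs 3: x=2 → posterior Dirichlet(5/3, 5/2, 13/2, 16/5, 9)
obs 4: x=1 → posterior Dirichlet(5/3, 7/2, 13/2, 16/5, 9)
obs 5: x=0 → posterior Dirichlet(8/3, 7/2, 13/2, 16/5, 9)
obs 6: x=2 → posterior Dirichlet(8/3, 7/2, 15/2, 16/5, 9)

alpha_1=8/3, alpha_2=7/2, alpha_3=15/2, alpha_4=16/5, alpha_5=9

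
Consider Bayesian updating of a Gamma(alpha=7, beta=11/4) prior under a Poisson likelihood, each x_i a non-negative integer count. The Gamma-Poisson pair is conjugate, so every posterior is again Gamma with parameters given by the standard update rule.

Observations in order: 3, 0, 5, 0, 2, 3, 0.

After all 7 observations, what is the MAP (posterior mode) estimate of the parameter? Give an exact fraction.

76/39

obs 1: x=3 → posterior Gamma(10, 15/4)
obs 2: x=0 → posterior Gamma(10, 19/4)
obs 3: x=5 → posterior Gamma(15, 23/4)
obs 4: x=0 → posterior Gamma(15, 27/4)
obs 5: x=2 → posterior Gamma(17, 31/4)
obs 6: x=3 → posterior Gamma(20, 35/4)
obs 7: x=0 → posterior Gamma(20, 39/4)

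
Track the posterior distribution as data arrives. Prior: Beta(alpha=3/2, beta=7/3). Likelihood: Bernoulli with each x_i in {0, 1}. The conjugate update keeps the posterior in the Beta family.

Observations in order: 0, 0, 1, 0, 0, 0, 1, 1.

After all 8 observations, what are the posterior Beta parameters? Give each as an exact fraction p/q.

obs 1: x=0 → posterior Beta(3/2, 10/3)
obs 2: x=0 → posterior Beta(3/2, 13/3)
obs 3: x=1 → posterior Beta(5/2, 13/3)
obs 4: x=0 → posterior Beta(5/2, 16/3)
obs 5: x=0 → posterior Beta(5/2, 19/3)
obs 6: x=0 → posterior Beta(5/2, 22/3)
obs 7: x=1 → posterior Beta(7/2, 22/3)
obs 8: x=1 → posterior Beta(9/2, 22/3)

alpha=9/2, beta=22/3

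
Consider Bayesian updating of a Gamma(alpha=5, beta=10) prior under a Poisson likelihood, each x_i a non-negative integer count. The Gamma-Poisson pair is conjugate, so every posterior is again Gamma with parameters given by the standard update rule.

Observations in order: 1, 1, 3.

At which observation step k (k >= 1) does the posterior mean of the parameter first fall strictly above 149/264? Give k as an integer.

obs 1: x=1 → posterior Gamma(6, 11)
obs 2: x=1 → posterior Gamma(7, 12)
obs 3: x=3 → posterior Gamma(10, 13)

k = 2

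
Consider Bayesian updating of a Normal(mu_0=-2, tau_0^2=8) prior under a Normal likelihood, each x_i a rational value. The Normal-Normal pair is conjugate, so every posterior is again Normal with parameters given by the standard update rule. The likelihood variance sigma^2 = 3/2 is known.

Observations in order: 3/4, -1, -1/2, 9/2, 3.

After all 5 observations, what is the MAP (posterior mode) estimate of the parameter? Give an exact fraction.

102/83

obs 1: x=3/4 → posterior Normal(6/19, 24/19)
obs 2: x=-1 → posterior Normal(-2/7, 24/35)
obs 3: x=-1/2 → posterior Normal(-6/17, 8/17)
obs 4: x=9/2 → posterior Normal(54/67, 24/67)
obs 5: x=3 → posterior Normal(102/83, 24/83)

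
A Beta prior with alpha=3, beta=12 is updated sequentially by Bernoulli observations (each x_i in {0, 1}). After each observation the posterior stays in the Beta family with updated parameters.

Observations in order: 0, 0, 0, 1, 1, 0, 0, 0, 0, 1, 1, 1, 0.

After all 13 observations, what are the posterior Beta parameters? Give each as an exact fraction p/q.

obs 1: x=0 → posterior Beta(3, 13)
obs 2: x=0 → posterior Beta(3, 14)
obs 3: x=0 → posterior Beta(3, 15)
obs 4: x=1 → posterior Beta(4, 15)
obs 5: x=1 → posterior Beta(5, 15)
obs 6: x=0 → posterior Beta(5, 16)
obs 7: x=0 → posterior Beta(5, 17)
obs 8: x=0 → posterior Beta(5, 18)
obs 9: x=0 → posterior Beta(5, 19)
obs 10: x=1 → posterior Beta(6, 19)
obs 11: x=1 → posterior Beta(7, 19)
obs 12: x=1 → posterior Beta(8, 19)
obs 13: x=0 → posterior Beta(8, 20)

alpha=8, beta=20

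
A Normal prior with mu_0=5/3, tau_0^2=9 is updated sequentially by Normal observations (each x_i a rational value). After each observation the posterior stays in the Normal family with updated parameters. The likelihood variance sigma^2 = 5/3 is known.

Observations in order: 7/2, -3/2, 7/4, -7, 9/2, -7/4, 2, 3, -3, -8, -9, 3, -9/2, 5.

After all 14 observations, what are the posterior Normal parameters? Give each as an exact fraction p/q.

mu_0=-947/1149, tau_0^2=45/383

obs 1: x=7/2 → posterior Normal(617/192, 45/32)
obs 2: x=-3/2 → posterior Normal(187/177, 45/59)
obs 3: x=7/4 → posterior Normal(1315/1032, 45/86)
obs 4: x=-7 → posterior Normal(-953/1356, 45/113)
obs 5: x=9/2 → posterior Normal(101/336, 9/28)
obs 6: x=-7/4 → posterior Normal(-31/1002, 45/167)
obs 7: x=2 → posterior Normal(293/1164, 45/194)
obs 8: x=3 → posterior Normal(779/1326, 45/221)
obs 9: x=-3 → posterior Normal(293/1488, 45/248)
obs 10: x=-8 → posterior Normal(-1003/1650, 9/55)
obs 11: x=-9 → posterior Normal(-2461/1812, 45/302)
obs 12: x=3 → posterior Normal(-1975/1974, 45/329)
obs 13: x=-9/2 → posterior Normal(-338/267, 45/356)
obs 14: x=5 → posterior Normal(-947/1149, 45/383)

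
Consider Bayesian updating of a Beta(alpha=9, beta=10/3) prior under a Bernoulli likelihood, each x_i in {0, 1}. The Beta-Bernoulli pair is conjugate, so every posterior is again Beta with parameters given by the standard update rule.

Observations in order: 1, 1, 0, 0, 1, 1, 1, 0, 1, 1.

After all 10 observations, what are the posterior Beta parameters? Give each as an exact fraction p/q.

obs 1: x=1 → posterior Beta(10, 10/3)
obs 2: x=1 → posterior Beta(11, 10/3)
obs 3: x=0 → posterior Beta(11, 13/3)
obs 4: x=0 → posterior Beta(11, 16/3)
obs 5: x=1 → posterior Beta(12, 16/3)
obs 6: x=1 → posterior Beta(13, 16/3)
obs 7: x=1 → posterior Beta(14, 16/3)
obs 8: x=0 → posterior Beta(14, 19/3)
obs 9: x=1 → posterior Beta(15, 19/3)
obs 10: x=1 → posterior Beta(16, 19/3)

alpha=16, beta=19/3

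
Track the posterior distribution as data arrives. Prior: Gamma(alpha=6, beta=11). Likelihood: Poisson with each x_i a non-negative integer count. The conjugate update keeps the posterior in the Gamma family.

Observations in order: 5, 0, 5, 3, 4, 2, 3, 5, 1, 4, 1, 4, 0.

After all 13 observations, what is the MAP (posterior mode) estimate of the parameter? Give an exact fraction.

obs 1: x=5 → posterior Gamma(11, 12)
obs 2: x=0 → posterior Gamma(11, 13)
obs 3: x=5 → posterior Gamma(16, 14)
obs 4: x=3 → posterior Gamma(19, 15)
obs 5: x=4 → posterior Gamma(23, 16)
obs 6: x=2 → posterior Gamma(25, 17)
obs 7: x=3 → posterior Gamma(28, 18)
obs 8: x=5 → posterior Gamma(33, 19)
obs 9: x=1 → posterior Gamma(34, 20)
obs 10: x=4 → posterior Gamma(38, 21)
obs 11: x=1 → posterior Gamma(39, 22)
obs 12: x=4 → posterior Gamma(43, 23)
obs 13: x=0 → posterior Gamma(43, 24)

7/4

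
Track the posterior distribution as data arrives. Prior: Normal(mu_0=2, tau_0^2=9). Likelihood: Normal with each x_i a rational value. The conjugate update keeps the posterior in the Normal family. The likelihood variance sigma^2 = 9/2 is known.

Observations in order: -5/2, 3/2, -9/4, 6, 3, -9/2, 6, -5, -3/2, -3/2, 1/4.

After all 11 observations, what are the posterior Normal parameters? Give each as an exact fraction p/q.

mu_0=1/23, tau_0^2=9/23

obs 1: x=-5/2 → posterior Normal(-1, 3)
obs 2: x=3/2 → posterior Normal(0, 9/5)
obs 3: x=-9/4 → posterior Normal(-9/14, 9/7)
obs 4: x=6 → posterior Normal(5/6, 1)
obs 5: x=3 → posterior Normal(27/22, 9/11)
obs 6: x=-9/2 → posterior Normal(9/26, 9/13)
obs 7: x=6 → posterior Normal(11/10, 3/5)
obs 8: x=-5 → posterior Normal(13/34, 9/17)
obs 9: x=-3/2 → posterior Normal(7/38, 9/19)
obs 10: x=-3/2 → posterior Normal(1/42, 3/7)
obs 11: x=1/4 → posterior Normal(1/23, 9/23)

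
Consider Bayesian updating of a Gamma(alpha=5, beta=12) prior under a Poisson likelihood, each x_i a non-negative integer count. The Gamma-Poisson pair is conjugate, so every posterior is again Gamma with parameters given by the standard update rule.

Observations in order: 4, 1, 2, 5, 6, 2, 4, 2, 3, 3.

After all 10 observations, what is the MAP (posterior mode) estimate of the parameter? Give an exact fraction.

18/11

obs 1: x=4 → posterior Gamma(9, 13)
obs 2: x=1 → posterior Gamma(10, 14)
obs 3: x=2 → posterior Gamma(12, 15)
obs 4: x=5 → posterior Gamma(17, 16)
obs 5: x=6 → posterior Gamma(23, 17)
obs 6: x=2 → posterior Gamma(25, 18)
obs 7: x=4 → posterior Gamma(29, 19)
obs 8: x=2 → posterior Gamma(31, 20)
obs 9: x=3 → posterior Gamma(34, 21)
obs 10: x=3 → posterior Gamma(37, 22)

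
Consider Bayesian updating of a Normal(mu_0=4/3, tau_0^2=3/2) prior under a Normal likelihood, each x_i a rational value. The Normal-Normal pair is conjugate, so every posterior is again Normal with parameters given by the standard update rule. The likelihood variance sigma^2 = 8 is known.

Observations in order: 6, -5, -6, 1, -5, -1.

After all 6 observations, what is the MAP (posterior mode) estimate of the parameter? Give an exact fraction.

obs 1: x=6 → posterior Normal(118/57, 24/19)
obs 2: x=-5 → posterior Normal(73/66, 12/11)
obs 3: x=-6 → posterior Normal(19/75, 24/25)
obs 4: x=1 → posterior Normal(1/3, 6/7)
obs 5: x=-5 → posterior Normal(-17/93, 24/31)
obs 6: x=-1 → posterior Normal(-13/51, 12/17)

-13/51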